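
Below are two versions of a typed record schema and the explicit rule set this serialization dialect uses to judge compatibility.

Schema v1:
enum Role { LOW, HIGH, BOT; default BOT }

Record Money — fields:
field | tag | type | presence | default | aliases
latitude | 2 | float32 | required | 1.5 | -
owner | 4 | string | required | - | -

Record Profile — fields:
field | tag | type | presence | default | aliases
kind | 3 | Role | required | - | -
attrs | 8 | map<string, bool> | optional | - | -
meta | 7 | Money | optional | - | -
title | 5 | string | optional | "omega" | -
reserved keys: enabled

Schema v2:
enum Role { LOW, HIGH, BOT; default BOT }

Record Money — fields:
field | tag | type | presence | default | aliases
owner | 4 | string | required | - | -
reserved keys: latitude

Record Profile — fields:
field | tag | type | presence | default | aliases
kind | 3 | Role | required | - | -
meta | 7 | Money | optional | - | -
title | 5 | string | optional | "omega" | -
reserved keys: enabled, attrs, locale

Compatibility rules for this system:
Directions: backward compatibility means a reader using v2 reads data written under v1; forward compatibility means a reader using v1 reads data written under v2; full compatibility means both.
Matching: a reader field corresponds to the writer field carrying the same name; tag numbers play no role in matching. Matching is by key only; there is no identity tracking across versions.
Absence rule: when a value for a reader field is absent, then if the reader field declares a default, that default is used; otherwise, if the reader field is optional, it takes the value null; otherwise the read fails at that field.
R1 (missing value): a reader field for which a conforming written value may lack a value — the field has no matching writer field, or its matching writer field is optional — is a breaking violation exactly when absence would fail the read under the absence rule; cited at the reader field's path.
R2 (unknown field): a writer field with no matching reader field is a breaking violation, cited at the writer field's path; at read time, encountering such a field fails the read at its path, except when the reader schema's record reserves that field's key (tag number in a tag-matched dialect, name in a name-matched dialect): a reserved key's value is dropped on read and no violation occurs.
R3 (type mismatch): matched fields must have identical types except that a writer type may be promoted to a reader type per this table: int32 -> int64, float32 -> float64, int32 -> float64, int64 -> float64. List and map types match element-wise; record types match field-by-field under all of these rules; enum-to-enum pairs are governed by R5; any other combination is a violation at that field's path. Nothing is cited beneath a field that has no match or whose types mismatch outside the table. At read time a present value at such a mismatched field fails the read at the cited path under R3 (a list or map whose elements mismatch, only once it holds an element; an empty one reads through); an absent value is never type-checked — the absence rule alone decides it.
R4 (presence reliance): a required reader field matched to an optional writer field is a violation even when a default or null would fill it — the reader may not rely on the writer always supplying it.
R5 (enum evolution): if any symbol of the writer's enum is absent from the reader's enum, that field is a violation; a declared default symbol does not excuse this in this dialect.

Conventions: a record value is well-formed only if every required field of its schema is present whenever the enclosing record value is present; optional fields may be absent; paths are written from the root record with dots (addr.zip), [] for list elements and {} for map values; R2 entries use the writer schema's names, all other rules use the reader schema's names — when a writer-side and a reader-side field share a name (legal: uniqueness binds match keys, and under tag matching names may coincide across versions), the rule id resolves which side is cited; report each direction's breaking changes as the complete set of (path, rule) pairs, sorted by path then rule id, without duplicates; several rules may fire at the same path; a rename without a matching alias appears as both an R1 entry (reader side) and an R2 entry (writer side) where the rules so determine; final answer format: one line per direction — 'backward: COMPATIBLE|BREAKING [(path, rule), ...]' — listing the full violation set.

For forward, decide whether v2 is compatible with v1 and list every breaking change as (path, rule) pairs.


forward: COMPATIBLE []

in Profile below, arrows point writer -> reader
checking forward for Profile: reader v1 against writer v2:
  kind <- kind (Role -> Role, writer required)
  attrs has no writer counterpart
  meta <- meta (Money -> Money, writer optional)
  title <- title (string -> string, writer optional)
  meta.latitude has no writer counterpart
  meta.owner <- meta.owner (string -> string, writer required)
  => forward: COMPATIBLE
remaining Profile differences; none change what is asked:
  removed field latitude from record Money (its key "latitude" joins the reserved list) -> inert for the asked Profile verdict: nothing fires
  removed field attrs from record Profile (its key "attrs" joins the reserved list) -> inert for the asked Profile verdict: nothing fires


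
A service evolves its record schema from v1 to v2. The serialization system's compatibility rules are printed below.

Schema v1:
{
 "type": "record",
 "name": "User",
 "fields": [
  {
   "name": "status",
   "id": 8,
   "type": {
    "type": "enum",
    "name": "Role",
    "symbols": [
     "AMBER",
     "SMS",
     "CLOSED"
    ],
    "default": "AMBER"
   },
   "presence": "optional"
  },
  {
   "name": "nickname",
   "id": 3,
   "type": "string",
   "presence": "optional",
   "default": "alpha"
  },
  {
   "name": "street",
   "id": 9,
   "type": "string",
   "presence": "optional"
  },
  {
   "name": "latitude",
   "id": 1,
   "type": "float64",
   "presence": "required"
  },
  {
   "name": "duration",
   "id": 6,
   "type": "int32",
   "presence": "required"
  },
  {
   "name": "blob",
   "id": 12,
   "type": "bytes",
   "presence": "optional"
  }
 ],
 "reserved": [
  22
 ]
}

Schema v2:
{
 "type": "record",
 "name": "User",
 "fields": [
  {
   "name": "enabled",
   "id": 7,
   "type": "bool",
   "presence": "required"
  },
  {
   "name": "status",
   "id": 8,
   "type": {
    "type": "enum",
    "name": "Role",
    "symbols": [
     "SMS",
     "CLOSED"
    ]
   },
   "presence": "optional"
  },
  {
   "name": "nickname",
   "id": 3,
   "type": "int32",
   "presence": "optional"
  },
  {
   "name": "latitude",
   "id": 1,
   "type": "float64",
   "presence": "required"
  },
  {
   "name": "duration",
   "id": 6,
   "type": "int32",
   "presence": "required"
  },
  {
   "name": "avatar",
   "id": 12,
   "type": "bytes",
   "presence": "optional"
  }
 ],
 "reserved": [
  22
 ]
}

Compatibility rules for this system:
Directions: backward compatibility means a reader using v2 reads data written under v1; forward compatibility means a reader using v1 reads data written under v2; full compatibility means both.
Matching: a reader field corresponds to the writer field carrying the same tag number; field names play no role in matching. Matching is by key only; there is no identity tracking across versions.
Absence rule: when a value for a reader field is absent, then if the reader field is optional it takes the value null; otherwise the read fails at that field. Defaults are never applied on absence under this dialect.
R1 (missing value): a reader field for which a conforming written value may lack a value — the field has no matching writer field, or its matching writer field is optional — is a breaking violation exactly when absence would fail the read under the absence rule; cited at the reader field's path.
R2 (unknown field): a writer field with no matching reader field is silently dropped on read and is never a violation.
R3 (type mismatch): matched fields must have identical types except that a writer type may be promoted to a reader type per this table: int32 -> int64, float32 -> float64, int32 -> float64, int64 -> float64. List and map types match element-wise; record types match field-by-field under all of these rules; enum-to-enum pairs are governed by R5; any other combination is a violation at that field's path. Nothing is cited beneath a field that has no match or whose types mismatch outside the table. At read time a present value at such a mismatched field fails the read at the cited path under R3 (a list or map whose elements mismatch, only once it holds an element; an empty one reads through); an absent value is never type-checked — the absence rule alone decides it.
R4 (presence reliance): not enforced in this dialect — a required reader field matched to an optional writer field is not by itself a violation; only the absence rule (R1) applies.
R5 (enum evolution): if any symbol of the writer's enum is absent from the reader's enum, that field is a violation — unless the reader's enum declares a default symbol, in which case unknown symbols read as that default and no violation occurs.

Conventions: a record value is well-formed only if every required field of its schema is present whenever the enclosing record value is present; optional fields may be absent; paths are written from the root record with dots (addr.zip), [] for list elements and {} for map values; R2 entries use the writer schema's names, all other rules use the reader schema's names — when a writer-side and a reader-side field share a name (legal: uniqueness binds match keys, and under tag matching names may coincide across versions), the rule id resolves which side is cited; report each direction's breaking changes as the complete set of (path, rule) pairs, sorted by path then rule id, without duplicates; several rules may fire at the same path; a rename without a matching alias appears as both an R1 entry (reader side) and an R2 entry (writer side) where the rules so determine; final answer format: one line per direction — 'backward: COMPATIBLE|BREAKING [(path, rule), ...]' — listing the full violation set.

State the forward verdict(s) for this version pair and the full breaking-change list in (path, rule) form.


forward: BREAKING [(nickname, R3)]

each type pair in User: writer, then reader
forward pass over User, reader schema v1, writer schema v2:
  Role -> Role, writer optional: status aligns to status
  int32 -> string, writer optional: nickname aligns to nickname
  street has no writer counterpart
  float64 -> float64, writer required: latitude aligns to latitude
  int32 -> int32, writer required: duration aligns to duration
  bytes -> bytes, writer optional: blob aligns to avatar
  writer field enabled has no reader counterpart
  R3 fires at nickname
  => 1 violation(s): forward is BREAKING for User
the other User changes do not affect what is asked:
  renamed field blob to avatar in record User -> fires no rule on User, leaving the asked answer as it is
  added field enabled to record User: required bool, tag 7 (in v2 it sits immediately before status) -> fires only in the backward direction of User, which is not asked here
  enum Role (field status in record User): symbol AMBER removed (it was the default; the default is cleared) -> fires only in the backward direction of User, which is not asked here
  removed field street from record User -> fires no rule on User, leaving the asked answer as it is


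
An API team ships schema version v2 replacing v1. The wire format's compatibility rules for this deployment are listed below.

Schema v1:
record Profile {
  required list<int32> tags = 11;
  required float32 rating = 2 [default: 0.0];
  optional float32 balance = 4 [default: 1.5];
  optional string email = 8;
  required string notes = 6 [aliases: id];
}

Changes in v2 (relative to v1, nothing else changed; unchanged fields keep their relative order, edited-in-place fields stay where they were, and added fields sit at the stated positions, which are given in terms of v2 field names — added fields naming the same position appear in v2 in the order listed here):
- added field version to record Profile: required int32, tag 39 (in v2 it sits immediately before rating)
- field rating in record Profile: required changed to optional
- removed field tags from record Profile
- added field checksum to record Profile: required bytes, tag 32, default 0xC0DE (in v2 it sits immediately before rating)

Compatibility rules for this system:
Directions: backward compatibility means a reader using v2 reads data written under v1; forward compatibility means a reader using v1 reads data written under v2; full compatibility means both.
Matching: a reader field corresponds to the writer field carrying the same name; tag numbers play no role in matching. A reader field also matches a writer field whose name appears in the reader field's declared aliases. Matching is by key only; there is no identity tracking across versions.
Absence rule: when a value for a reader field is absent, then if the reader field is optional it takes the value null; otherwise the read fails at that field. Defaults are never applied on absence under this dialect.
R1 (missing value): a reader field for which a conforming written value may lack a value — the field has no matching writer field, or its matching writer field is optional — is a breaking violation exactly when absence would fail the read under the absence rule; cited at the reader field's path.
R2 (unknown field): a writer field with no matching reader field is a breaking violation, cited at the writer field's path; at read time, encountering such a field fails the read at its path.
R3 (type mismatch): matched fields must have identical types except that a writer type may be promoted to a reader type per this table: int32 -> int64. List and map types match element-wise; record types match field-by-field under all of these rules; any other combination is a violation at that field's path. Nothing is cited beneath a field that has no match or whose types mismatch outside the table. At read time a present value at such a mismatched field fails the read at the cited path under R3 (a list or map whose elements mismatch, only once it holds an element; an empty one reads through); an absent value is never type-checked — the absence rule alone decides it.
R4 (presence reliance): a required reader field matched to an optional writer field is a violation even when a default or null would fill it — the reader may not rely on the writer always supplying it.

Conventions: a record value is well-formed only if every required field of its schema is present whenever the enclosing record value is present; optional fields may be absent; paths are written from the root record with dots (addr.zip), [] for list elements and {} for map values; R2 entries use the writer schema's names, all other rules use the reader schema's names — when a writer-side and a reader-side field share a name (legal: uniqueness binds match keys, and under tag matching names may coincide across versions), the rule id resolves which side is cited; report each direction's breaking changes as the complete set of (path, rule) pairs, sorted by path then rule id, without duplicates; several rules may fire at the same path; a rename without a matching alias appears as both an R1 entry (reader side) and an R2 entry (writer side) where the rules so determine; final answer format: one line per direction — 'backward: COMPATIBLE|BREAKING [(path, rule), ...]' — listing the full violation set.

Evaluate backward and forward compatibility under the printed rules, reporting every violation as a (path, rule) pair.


the writer's type comes first in each Profile pair
backward analysis of Profile with v2 as reader and v1 as writer:
  version: no writer match
  checksum: no writer match
  rating: float32 -> float32, writer required; from rating
  balance: float32 -> float32, writer optional; from balance
  email: string -> string, writer optional; from email
  notes: string -> string, writer required; from notes
  writer tags: unknown to reader
  violation R1 at checksum
  violation R2 at tags
  violation R1 at version
  => backward: BREAKING (3)
forward analysis of Profile with v1 as reader and v2 as writer:
  tags: no writer match
  rating: float32 -> float32, writer optional; from rating
  balance: float32 -> float32, writer optional; from balance
  email: string -> string, writer optional; from email
  notes: string -> string, writer required; from notes
  writer version: unknown to reader
  writer checksum: unknown to reader
  violation R2 at checksum
  violation R1 at rating
  violation R4 at rating
  violation R1 at tags
  violation R2 at version
  => forward: BREAKING (5)

backward: BREAKING [(checksum, R1), (tags, R2), (version, R1)]; forward: BREAKING [(checksum, R2), (rating, R1), (rating, R4), (tags, R1), (version, R2)]


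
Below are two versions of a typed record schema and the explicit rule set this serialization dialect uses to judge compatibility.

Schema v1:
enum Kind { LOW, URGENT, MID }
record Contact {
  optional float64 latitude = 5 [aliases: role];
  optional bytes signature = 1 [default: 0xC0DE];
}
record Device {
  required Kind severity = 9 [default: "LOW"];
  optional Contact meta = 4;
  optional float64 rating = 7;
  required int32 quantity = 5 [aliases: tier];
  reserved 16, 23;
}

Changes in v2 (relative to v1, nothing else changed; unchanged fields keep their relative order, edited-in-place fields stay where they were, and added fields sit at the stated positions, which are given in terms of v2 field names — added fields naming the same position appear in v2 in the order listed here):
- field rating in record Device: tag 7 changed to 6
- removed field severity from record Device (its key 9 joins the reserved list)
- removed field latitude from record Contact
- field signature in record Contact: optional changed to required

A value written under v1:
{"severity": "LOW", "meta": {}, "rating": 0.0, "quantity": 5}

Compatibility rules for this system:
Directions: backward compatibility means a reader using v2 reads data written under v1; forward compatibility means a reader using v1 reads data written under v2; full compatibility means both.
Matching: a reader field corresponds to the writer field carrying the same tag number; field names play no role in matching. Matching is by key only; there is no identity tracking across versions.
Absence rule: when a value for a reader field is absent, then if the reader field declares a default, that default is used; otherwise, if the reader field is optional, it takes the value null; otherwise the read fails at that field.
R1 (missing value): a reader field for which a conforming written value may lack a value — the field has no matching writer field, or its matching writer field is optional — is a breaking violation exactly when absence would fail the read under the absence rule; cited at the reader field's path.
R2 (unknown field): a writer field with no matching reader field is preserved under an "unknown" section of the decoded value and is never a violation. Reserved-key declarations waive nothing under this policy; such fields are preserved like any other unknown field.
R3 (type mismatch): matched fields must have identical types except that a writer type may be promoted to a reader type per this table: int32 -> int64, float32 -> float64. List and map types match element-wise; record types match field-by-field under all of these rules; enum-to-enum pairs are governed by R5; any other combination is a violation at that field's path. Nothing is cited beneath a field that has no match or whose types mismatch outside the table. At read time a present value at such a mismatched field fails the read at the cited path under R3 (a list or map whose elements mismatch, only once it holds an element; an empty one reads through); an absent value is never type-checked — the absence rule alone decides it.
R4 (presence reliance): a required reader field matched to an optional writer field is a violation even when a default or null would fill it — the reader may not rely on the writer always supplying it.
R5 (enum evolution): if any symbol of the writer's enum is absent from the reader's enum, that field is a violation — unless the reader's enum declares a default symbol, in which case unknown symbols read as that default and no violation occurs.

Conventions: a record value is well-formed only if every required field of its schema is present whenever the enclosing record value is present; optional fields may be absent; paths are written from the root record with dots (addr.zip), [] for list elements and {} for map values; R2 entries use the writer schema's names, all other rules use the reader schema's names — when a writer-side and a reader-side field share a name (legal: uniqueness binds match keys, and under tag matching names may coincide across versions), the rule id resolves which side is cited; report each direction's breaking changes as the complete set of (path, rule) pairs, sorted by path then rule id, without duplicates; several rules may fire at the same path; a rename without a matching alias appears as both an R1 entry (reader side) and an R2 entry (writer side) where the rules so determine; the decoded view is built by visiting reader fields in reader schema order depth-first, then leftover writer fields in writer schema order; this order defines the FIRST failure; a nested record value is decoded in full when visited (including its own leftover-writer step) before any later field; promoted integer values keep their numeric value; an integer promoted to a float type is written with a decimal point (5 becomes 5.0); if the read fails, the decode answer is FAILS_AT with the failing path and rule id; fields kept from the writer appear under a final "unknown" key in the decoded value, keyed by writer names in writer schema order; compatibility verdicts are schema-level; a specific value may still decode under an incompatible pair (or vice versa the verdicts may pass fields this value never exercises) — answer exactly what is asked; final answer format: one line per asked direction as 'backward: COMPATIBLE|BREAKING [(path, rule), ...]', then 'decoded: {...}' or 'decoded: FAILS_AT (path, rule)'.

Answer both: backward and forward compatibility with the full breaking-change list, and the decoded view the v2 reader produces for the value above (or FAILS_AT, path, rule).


in Device below, arrows point writer -> reader
backward pass over Device, reader schema v2, writer schema v1:
  meta: Contact -> Contact, writer optional; from meta
  no writer field matches reader rating
  quantity: int32 -> int32, writer required; from quantity
  writer field severity has no reader counterpart
  writer field rating has no reader counterpart
  meta.signature: bytes -> bytes, writer optional; from meta.signature
  writer field meta.latitude has no reader counterpart
  breaking: (meta.signature, R4)
  => backward verdict for Device: BREAKING, 1 violation(s)
forward pass over Device, reader schema v1, writer schema v2:
  no writer field matches reader severity
  meta: Contact -> Contact, writer optional; from meta
  no writer field matches reader rating
  quantity: int32 -> int32, writer required; from quantity
  writer field rating has no reader counterpart
  no writer field matches reader meta.latitude
  meta.signature: bytes -> bytes, writer required; from meta.signature
  => forward: COMPATIBLE
decode walk for Device under reader schema v2:
  meta.signature := 0xC0DE (no value, default fills)
  rating := null (not supplied -> null)
  quantity := 5
  writer severity: kept under "unknown"
  writer rating: kept under "unknown"
  => decoded: {"meta": {"signature": 0xC0DE}, "rating": null, "quantity": 5, "unknown": {"severity": "LOW", "rating": 0.0}}

backward: BREAKING [(meta.signature, R4)]; forward: COMPATIBLE []; decoded: {"meta": {"signature": 0xC0DE}, "rating": null, "quantity": 5, "unknown": {"severity": "LOW", "rating": 0.0}}


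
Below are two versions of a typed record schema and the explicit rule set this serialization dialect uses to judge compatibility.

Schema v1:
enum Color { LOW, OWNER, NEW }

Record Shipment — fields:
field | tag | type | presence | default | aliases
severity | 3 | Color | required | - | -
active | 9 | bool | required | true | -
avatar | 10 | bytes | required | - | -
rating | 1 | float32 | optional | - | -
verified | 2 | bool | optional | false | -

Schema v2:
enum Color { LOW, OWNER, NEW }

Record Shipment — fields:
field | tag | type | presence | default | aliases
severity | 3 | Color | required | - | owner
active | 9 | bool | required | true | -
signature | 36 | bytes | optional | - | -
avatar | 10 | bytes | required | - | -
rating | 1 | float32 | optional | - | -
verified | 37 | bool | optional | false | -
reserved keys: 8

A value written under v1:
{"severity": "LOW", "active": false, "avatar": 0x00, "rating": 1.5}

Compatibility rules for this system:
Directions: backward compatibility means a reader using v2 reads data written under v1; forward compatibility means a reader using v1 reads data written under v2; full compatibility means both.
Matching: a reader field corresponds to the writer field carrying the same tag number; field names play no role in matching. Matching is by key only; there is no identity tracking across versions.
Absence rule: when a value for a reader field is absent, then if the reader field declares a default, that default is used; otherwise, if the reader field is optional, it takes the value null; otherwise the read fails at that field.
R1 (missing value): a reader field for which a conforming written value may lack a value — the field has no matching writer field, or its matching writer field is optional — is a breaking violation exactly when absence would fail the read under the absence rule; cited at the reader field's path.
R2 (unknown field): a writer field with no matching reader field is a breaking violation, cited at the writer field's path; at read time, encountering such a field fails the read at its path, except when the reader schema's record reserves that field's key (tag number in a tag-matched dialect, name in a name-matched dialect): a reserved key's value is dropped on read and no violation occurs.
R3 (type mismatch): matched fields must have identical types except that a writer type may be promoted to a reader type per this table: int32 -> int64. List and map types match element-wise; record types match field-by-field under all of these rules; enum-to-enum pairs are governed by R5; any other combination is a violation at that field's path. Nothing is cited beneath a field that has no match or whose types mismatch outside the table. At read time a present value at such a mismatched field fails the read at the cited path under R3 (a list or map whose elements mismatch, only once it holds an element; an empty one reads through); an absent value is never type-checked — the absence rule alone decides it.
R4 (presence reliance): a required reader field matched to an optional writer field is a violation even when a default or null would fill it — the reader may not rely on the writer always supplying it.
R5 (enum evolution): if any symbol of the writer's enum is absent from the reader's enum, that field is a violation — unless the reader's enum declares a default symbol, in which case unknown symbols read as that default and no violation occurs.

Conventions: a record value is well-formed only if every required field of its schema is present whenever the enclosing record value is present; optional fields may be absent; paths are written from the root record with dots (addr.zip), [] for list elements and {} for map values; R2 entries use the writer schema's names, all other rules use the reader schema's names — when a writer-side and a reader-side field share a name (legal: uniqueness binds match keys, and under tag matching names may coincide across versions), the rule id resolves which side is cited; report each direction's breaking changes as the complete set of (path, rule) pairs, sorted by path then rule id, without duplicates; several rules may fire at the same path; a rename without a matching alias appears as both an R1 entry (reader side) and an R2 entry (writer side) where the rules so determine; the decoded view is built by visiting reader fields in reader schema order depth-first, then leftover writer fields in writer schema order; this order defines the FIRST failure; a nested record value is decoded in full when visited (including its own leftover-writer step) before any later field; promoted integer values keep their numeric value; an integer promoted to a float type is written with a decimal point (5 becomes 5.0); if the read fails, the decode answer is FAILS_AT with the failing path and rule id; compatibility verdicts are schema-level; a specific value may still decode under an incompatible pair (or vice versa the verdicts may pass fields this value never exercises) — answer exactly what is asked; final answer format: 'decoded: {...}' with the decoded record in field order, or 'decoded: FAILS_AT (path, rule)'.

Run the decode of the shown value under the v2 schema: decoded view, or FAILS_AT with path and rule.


decoded: {"severity": "LOW", "active": false, "signature": null, "avatar": 0x00, "rating": 1.5, "verified": false}

arrows below run writer -> reader for Shipment
migrating the Shipment value to v2:
  severity := "LOW"
  active := false
  signature := null (not supplied -> null)
  avatar := 0x00
  rating := 1.5
  verified := false (no value, default fills)
  => decoded: {"severity": "LOW", "active": false, "signature": null, "avatar": 0x00, "rating": 1.5, "verified": false}
ruling out the remaining Shipment differences:
  field verified in record Shipment: tag 2 changed to 37 -> matters for Shipment compatibility verdicts, not for this value's decode


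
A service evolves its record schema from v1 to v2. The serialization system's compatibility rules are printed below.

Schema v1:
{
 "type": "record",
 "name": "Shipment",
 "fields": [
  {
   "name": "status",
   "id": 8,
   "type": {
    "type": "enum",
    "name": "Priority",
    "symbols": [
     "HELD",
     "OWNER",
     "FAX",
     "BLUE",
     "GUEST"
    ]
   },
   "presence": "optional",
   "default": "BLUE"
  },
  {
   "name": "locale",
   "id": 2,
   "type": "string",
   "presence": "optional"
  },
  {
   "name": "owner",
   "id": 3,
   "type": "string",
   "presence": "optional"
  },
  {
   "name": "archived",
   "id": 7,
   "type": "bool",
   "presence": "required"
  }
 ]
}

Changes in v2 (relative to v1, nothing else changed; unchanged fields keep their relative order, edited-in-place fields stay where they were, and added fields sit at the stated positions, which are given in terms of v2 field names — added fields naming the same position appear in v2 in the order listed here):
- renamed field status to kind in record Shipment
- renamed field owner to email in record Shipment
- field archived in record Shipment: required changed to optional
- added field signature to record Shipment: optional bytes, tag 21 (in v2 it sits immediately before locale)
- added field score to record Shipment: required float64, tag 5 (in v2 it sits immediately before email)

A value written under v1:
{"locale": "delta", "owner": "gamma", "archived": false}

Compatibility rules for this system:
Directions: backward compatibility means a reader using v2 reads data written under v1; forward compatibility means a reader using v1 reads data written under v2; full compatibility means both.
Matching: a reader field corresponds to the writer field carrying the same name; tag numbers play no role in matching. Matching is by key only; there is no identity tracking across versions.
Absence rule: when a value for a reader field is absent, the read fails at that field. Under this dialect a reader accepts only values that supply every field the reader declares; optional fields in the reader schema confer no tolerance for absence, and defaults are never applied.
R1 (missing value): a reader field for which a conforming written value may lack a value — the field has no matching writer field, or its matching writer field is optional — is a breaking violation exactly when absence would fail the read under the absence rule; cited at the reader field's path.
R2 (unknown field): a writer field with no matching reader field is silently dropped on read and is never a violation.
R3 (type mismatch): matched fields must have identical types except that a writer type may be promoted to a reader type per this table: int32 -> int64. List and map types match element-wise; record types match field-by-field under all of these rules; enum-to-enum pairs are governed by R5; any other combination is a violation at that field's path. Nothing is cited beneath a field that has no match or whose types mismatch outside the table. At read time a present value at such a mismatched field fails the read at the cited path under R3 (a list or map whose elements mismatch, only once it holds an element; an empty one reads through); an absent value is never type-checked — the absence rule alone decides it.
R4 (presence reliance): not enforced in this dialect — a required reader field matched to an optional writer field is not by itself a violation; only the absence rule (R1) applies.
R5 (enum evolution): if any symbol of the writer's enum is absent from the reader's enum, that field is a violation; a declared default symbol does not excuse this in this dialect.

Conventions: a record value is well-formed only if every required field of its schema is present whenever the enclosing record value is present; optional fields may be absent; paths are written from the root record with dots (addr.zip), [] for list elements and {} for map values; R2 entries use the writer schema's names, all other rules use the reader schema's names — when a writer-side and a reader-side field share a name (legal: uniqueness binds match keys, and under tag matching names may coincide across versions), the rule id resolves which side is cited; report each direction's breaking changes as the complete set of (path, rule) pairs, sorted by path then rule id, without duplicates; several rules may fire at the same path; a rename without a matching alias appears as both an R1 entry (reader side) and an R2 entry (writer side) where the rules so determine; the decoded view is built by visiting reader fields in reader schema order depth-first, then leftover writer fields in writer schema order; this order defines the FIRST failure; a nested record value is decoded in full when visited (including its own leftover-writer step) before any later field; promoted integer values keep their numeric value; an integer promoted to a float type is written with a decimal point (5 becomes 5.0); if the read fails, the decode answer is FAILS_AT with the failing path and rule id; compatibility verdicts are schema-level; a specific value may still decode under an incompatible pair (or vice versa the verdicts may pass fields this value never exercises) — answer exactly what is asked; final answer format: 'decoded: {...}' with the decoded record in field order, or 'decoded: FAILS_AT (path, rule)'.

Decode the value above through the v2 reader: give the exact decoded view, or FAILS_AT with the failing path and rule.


decoded: FAILS_AT (kind, R1)

in Shipment below, arrows point writer -> reader
decoding the Shipment value with the v2 reader:
  read fails at kind under R1 (no fill)
  => FAILS_AT (kind, R1)
checking off the Shipment differences that do not matter here:
  renamed field owner to email in record Shipment -> affects the rule determinations only; this particular Shipment value decodes identically
  field archived in record Shipment: required changed to optional -> affects the rule determinations only; this particular Shipment value decodes identically
  added field signature to record Shipment: optional bytes, tag 21 (in v2 it sits immediately before locale) -> affects the rule determinations only; this particular Shipment value decodes identically
  added field score to record Shipment: required float64, tag 5 (in v2 it sits immediately before email) -> affects the rule determinations only; this particular Shipment value decodes identically


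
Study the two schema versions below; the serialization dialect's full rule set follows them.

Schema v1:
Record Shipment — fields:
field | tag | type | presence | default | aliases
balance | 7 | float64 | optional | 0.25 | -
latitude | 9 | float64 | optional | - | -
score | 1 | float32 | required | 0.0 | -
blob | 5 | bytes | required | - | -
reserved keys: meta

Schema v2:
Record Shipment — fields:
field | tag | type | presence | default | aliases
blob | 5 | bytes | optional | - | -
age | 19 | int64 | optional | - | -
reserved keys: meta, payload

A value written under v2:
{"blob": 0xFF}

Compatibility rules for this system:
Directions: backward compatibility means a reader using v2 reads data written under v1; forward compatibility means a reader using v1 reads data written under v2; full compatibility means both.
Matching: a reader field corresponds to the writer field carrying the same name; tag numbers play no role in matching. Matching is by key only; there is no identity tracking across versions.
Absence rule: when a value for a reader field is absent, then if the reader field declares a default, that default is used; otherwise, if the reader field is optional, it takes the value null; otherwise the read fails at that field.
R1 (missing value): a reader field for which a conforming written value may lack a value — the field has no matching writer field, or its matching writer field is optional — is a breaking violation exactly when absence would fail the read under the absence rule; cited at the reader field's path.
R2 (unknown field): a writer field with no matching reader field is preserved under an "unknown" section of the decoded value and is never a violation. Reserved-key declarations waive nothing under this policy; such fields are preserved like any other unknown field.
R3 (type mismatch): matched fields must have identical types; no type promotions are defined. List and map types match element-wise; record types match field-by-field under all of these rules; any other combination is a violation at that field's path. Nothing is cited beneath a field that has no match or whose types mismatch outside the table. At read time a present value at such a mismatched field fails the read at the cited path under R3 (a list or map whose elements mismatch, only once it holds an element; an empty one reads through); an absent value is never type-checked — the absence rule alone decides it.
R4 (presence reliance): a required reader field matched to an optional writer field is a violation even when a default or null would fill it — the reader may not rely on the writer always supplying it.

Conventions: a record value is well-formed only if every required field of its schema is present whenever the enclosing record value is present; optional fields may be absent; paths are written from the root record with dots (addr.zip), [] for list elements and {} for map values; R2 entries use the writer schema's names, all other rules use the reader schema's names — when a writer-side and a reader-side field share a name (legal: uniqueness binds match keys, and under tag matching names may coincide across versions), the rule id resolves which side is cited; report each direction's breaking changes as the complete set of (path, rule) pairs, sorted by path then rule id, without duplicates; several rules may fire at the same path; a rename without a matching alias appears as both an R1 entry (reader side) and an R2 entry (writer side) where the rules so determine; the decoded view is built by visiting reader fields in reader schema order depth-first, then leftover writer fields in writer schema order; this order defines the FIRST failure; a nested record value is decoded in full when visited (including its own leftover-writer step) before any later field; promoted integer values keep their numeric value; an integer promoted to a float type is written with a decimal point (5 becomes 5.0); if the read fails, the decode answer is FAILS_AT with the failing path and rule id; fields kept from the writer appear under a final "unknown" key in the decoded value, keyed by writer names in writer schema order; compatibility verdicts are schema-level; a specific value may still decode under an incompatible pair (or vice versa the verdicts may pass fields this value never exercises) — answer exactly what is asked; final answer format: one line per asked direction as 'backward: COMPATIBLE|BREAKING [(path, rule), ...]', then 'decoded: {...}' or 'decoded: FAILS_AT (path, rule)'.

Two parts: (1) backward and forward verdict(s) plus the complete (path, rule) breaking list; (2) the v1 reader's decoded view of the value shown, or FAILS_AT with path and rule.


arrows below run writer -> reader for Shipment
checking backward for Shipment: reader v2 against writer v1:
  blob: paired with writer blob (bytes -> bytes; writer required)
  age has no writer counterpart
  writer balance: unknown to reader
  writer latitude: unknown to reader
  writer score: unknown to reader
  => backward verdict for Shipment: COMPATIBLE, no violations
checking forward for Shipment: reader v1 against writer v2:
  balance has no writer counterpart
  latitude has no writer counterpart
  score has no writer counterpart
  blob: paired with writer blob (bytes -> bytes; writer optional)
  writer age: unknown to reader
  R1 fires at blob
  R4 fires at blob
  => forward verdict for Shipment: BREAKING, 2 violation(s)
migrating the Shipment value to v1:
  balance := 0.25 (no value, default fills)
  latitude := null (not supplied -> null)
  score := 0.0 (no value, default fills)
  blob := 0xFF
  => decoded: {"balance": 0.25, "latitude": null, "score": 0.0, "blob": 0xFF}

backward: COMPATIBLE []; forward: BREAKING [(blob, R1), (blob, R4)]; decoded: {"balance": 0.25, "latitude": null, "score": 0.0, "blob": 0xFF}
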